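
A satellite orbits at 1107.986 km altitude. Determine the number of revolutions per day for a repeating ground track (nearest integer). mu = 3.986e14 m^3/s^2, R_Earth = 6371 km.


r = 7.478986e+06 m
T = 2*pi*sqrt(r^3/mu) = 6436.8784 s = 107.2813 min
revs/day = 1440 / 107.2813 = 13.4227
Rounded: 13 revolutions per day

13 revolutions per day


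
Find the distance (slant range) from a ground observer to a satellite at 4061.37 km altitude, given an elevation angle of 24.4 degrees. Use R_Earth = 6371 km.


h = 4061.37 km, el = 24.4 deg
d = -R_E*sin(el) + sqrt((R_E*sin(el))^2 + 2*R_E*h + h^2)
d = -6371.0000*sin(0.4258603) + sqrt((6371.0000*0.4131044)^2 + 2*6371.0000*4061.37 + 4061.37^2)
d = 6038.2639 km

6038.2639 km


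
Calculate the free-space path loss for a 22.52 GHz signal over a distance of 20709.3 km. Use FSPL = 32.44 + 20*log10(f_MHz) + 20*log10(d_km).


f = 22.52 GHz = 22520.0000 MHz
d = 20709.3 km
FSPL = 32.44 + 20*log10(22520.0000) + 20*log10(20709.3)
FSPL = 32.44 + 87.0514 + 86.3233
FSPL = 205.8147 dB

205.8147 dB


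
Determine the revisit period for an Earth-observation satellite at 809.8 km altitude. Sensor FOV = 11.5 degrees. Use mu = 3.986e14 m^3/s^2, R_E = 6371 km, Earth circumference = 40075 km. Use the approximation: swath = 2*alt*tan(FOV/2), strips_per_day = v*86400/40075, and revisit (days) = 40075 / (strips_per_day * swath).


swath = 2*809.8*tan(0.1003564) = 163.0851 km
v = sqrt(mu/r) = 7450.4453 m/s = 7.4504 km/s
strips/day = v*86400/40075 = 7.4504*86400/40075 = 16.0628
coverage/day = strips * swath = 16.0628 * 163.0851 = 2619.6112 km
revisit = 40075 / 2619.6112 = 15.2981 days

15.2981 days


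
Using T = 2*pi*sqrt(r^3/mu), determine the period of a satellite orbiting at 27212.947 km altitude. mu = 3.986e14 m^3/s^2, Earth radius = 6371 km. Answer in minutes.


r = 33583.9470 km = 3.3583947e+07 m
T = 2*pi*sqrt(r^3/mu) = 2*pi*sqrt(3.7878712e+22 / 3.986e14)
T = 61250.3853 s = 1020.8398 min

1020.8398 minutes


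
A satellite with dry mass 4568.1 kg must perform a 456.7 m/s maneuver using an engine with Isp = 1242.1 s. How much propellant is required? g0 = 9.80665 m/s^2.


ve = Isp * g0 = 1242.1 * 9.80665 = 12180.839965 m/s
mass ratio = exp(dv/ve) = exp(456.7/12180.839965) = 1.03820505
m_prop = m_dry * (mr - 1) = 4568.1 * (1.03820505 - 1)
m_prop = 174.5245 kg

174.5245 kg


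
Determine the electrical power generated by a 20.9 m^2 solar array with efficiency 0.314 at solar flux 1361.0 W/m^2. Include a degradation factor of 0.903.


P = area * eta * S * degradation
P = 20.9 * 0.314 * 1361.0 * 0.903
P = 8065.3238 W

8065.3238 W


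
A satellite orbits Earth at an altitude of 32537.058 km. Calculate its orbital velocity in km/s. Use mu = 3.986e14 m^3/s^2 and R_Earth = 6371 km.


r = R_E + alt = 6371.0 + 32537.058 = 38908.0580 km = 3.8908058e+07 m
v = sqrt(mu/r) = sqrt(3.986e14 / 3.8908058e+07) = 3200.7287 m/s = 3.2007 km/s

3.2007 km/s


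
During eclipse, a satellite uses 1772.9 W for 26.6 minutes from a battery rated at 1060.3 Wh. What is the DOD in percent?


E_used = P * t / 60 = 1772.9 * 26.6 / 60 = 785.9857 Wh
DOD = E_used / E_total * 100 = 785.9857 / 1060.3 * 100
DOD = 74.1286 %

74.1286 %


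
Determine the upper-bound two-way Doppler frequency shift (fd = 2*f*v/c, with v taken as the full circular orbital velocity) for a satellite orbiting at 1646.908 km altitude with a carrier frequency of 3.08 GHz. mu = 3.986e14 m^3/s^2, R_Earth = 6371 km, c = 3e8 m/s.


r = 8.017908e+06 m
v = sqrt(mu/r) = 7050.7954 m/s (worst-case radial velocity)
f = 3.08 GHz = 3.08e+09 Hz
fd = 2*f*v/c = 2*3.08e+09*7050.7954/3.0e+08
fd = 144776.3323 Hz

144776.3323 Hz


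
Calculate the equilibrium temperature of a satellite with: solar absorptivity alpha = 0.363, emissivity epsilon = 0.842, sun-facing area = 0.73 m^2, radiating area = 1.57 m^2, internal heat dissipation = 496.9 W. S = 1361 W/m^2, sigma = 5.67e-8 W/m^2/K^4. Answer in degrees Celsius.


Numerator = alpha*S*A_sun + Q_int = 0.363*1361*0.73 + 496.9 = 857.5514 W
Denominator = eps*sigma*A_rad = 0.842*5.67e-8*1.57 = 7.4953998e-08 W/K^4
T^4 = 1.1441036e+10 K^4
T = 327.0516 K = 53.9016 C

53.9016 degrees Celsius


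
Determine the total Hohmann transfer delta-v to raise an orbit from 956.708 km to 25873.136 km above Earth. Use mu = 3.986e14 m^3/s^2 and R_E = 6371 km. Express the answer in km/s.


r1 = 7327.7080 km = 7.327708e+06 m
r2 = 32244.1360 km = 3.2244136e+07 m
dv1 = sqrt(mu/r1)*(sqrt(2*r2/(r1+r2)) - 1) = 2039.8658 m/s
dv2 = sqrt(mu/r2)*(1 - sqrt(2*r1/(r1+r2))) = 1376.2729 m/s
total dv = |dv1| + |dv2| = 2039.8658 + 1376.2729 = 3416.1387 m/s = 3.4161 km/s

3.4161 km/s


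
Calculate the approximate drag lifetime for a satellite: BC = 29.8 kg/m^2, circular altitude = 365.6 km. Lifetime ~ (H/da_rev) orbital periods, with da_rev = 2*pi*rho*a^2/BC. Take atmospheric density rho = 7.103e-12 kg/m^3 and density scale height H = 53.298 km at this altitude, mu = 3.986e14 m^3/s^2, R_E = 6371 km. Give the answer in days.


a = R_E + alt = 6736.6000 km = 6.7366e+06 m
da_rev = 2*pi*rho*a^2/BC = 2*pi*7.103e-12*(6.7366e+06)^2/29.8 = 67.965253 m per revolution
N = H/da_rev = 53298.0000 m / 67.965253 m = 784.1948 revolutions
P = 2*pi*sqrt(a^3/mu) = 5502.6560 s
lifetime = N*P = 784.1948 * 5502.6560 = 4.3151543e+06 s = 49.9439 days

49.9439 days


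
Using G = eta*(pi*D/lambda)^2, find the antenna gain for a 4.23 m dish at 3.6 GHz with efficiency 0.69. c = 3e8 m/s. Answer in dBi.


lambda = c/f = 3e8 / 3.6e+09 = 0.08333333 m
G = eta*(pi*D/lambda)^2 = 0.69*(pi*4.23/0.08333333)^2
G = 17546.5631 (linear)
G = 10*log10(17546.5631) = 42.4419 dBi

42.4419 dBi


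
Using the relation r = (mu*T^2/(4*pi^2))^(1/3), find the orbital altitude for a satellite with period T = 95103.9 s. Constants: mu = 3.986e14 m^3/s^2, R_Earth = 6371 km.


T = 95103.9 s
r = (mu*T^2/(4*pi^2))^(1/3) = (3.986e14 * 95103.9^2 / (4*pi^2))^(1/3)
r = 4.5032363e+07 m = 45032.3631 km
alt = r - R_E = 45032.3631 - 6371 = 38661.3631 km

38661.3631 km


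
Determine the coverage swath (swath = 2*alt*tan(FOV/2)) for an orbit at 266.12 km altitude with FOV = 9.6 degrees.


FOV = 9.6 deg = 0.1675516 rad
swath = 2 * alt * tan(FOV/2) = 2 * 266.12 * tan(0.0837758)
swath = 2 * 266.12 * 0.08397235
swath = 44.6934 km

44.6934 km


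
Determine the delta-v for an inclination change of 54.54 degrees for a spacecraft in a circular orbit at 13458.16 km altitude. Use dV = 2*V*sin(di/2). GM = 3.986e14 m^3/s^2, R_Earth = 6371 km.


r = 19829.1600 km = 1.982916e+07 m
V = sqrt(mu/r) = 4483.4929 m/s
di = 54.54 deg = 0.9519026 rad
dV = 2*V*sin(di/2) = 2*4483.4929*sin(0.4759513)
dV = 4108.5314 m/s = 4.1085 km/s

4.1085 km/s


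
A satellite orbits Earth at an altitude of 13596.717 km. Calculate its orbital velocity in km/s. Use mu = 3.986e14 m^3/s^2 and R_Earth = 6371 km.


r = R_E + alt = 6371.0 + 13596.717 = 19967.7170 km = 1.9967717e+07 m
v = sqrt(mu/r) = sqrt(3.986e14 / 1.9967717e+07) = 4467.9103 m/s = 4.4679 km/s

4.4679 km/s


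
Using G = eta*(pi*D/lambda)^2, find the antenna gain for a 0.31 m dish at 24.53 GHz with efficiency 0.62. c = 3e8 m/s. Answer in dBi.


lambda = c/f = 3e8 / 2.453e+10 = 0.01222992 m
G = eta*(pi*D/lambda)^2 = 0.62*(pi*0.31/0.01222992)^2
G = 3931.5826 (linear)
G = 10*log10(3931.5826) = 35.9457 dBi

35.9457 dBi


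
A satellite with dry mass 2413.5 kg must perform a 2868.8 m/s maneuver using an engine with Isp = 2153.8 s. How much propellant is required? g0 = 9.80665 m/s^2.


ve = Isp * g0 = 2153.8 * 9.80665 = 21121.562770 m/s
mass ratio = exp(dv/ve) = exp(2868.8/21121.562770) = 1.14547945
m_prop = m_dry * (mr - 1) = 2413.5 * (1.14547945 - 1)
m_prop = 351.1147 kg

351.1147 kg


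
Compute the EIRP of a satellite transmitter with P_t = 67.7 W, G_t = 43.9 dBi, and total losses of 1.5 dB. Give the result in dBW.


Pt = 67.7 W = 18.3059 dBW
EIRP = Pt_dBW + Gt - losses = 18.3059 + 43.9 - 1.5 = 60.7059 dBW

60.7059 dBW


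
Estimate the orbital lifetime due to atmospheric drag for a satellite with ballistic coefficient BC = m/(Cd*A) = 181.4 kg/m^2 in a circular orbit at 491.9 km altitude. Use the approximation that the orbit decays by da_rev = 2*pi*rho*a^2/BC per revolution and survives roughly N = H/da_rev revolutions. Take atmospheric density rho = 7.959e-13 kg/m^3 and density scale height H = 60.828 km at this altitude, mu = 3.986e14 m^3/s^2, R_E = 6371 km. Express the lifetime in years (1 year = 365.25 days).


a = R_E + alt = 6862.9000 km = 6.8629e+06 m
da_rev = 2*pi*rho*a^2/BC = 2*pi*7.959e-13*(6.8629e+06)^2/181.4 = 1.298424 m per revolution
N = H/da_rev = 60828.0000 m / 1.298424 m = 46847.5739 revolutions
P = 2*pi*sqrt(a^3/mu) = 5658.1275 s
lifetime = N*P = 46847.5739 * 5658.1275 = 2.6506955e+08 s = 3067.9345 days
years = 3067.9345 / 365.25 = 8.3995 years

8.3995 years


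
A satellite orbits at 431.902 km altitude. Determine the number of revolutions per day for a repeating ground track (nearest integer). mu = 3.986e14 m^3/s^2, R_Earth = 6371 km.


r = 6.802902e+06 m
T = 2*pi*sqrt(r^3/mu) = 5584.0917 s = 93.0682 min
revs/day = 1440 / 93.0682 = 15.4725
Rounded: 15 revolutions per day

15 revolutions per day


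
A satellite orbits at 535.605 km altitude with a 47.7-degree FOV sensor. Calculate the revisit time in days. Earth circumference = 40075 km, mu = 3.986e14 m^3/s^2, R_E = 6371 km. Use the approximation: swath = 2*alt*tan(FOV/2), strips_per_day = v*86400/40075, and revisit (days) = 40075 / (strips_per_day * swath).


swath = 2*535.605*tan(0.416261) = 473.5770 km
v = sqrt(mu/r) = 7596.8987 m/s = 7.5969 km/s
strips/day = v*86400/40075 = 7.5969*86400/40075 = 16.3786
coverage/day = strips * swath = 16.3786 * 473.5770 = 7756.5240 km
revisit = 40075 / 7756.5240 = 5.1666 days

5.1666 days


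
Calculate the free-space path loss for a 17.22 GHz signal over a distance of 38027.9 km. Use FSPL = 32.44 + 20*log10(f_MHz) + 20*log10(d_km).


f = 17.22 GHz = 17220.0000 MHz
d = 38027.9 km
FSPL = 32.44 + 20*log10(17220.0000) + 20*log10(38027.9)
FSPL = 32.44 + 84.7207 + 91.6020
FSPL = 208.7627 dB

208.7627 dB


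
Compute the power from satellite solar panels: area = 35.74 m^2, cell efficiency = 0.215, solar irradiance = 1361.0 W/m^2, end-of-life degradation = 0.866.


P = area * eta * S * degradation
P = 35.74 * 0.215 * 1361.0 * 0.866
P = 9056.6800 W

9056.6800 W


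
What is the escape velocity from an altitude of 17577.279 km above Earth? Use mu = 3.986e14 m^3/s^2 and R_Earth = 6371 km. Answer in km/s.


r = 6371.0 + 17577.279 = 23948.2790 km = 2.3948279e+07 m
v_esc = sqrt(2*mu/r) = sqrt(2*3.986e14 / 2.3948279e+07)
v_esc = 5769.6104 m/s = 5.7696 km/s

5.7696 km/s


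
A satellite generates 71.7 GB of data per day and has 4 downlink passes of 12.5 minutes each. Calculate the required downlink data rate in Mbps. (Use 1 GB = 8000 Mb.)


total contact time = 4 * 12.5 * 60 = 3000.0000 s
data = 71.7 GB = 573600.0000 Mb
rate = 573600.0000 / 3000.0000 = 191.2000 Mbps

191.2000 Mbps


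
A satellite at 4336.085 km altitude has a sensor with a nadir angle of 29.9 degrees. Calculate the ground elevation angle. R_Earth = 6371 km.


r = R_E + alt = 10707.0850 km
Law of sines in the satellite / Earth-center / ground-point triangle:
  sin(nadir)/R_E = sin(90 + el)/r  =>  cos(el) = (r/R_E)*sin(nadir)
cos(el) = (10707.0850 / 6371.0000) * sin(29.9 deg) = 0.8377571
el = arccos(0.8377571) = 33.0960 deg
(Earth-central angle = 90 - nadir - el = 27.0040 deg)

33.0960 degrees


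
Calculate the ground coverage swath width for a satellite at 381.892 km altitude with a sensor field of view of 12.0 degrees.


FOV = 12.0 deg = 0.2094395 rad
swath = 2 * alt * tan(FOV/2) = 2 * 381.892 * tan(0.1047198)
swath = 2 * 381.892 * 0.1051042
swath = 80.2769 km

80.2769 km


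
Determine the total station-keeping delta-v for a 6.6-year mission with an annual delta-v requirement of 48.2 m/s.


dV = rate * years = 48.2 * 6.6
dV = 318.1200 m/s

318.1200 m/s


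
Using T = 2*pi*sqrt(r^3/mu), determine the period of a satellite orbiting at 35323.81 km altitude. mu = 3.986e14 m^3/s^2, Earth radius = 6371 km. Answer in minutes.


r = 41694.8100 km = 4.169481e+07 m
T = 2*pi*sqrt(r^3/mu) = 2*pi*sqrt(7.2484642e+22 / 3.986e14)
T = 84729.4173 s = 1412.1570 min

1412.1570 minutes


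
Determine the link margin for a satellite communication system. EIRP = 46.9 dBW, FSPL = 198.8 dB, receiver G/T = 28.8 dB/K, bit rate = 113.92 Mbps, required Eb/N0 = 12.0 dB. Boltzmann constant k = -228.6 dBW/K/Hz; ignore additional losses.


C/N0 = EIRP - FSPL + G/T - k = 46.9 - 198.8 + 28.8 - (-228.6)
C/N0 = 105.5000 dB-Hz
R_b = 113.92 Mbps = 1.1392e+08 bps -> 10*log10(R_b) = 80.5660 dB-Hz
Eb/N0 = C/N0 - 10*log10(R_b) = 105.5000 - 80.5660 = 24.9340 dB
Margin = Eb/N0 - Eb/N0_req = 24.9340 - 12.0 = 12.9340 dB (link closes)

12.9340 dB


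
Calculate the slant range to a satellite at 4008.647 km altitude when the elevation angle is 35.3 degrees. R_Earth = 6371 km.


h = 4008.647 km, el = 35.3 deg
d = -R_E*sin(el) + sqrt((R_E*sin(el))^2 + 2*R_E*h + h^2)
d = -6371.0000*sin(0.6161012) + sqrt((6371.0000*0.5778576)^2 + 2*6371.0000*4008.647 + 4008.647^2)
d = 5301.8482 km

5301.8482 km


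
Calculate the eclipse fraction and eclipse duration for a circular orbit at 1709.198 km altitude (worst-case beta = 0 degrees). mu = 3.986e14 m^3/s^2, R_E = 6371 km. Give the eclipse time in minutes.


r = 8080.1980 km
T = 120.4739 min
Eclipse fraction = arcsin(R_E/r)/pi = arcsin(6371.0000/8080.1980)/pi
= arcsin(0.7884708)/pi = 0.2891268
Eclipse duration = 0.2891268 * 120.4739 = 34.8322 min

34.8322 minutes


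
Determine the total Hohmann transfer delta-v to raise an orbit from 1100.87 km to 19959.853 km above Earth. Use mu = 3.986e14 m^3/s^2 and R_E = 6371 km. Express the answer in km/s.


r1 = 7471.8700 km = 7.47187e+06 m
r2 = 26330.8530 km = 2.6330853e+07 m
dv1 = sqrt(mu/r1)*(sqrt(2*r2/(r1+r2)) - 1) = 1812.5609 m/s
dv2 = sqrt(mu/r2)*(1 - sqrt(2*r1/(r1+r2))) = 1303.8139 m/s
total dv = |dv1| + |dv2| = 1812.5609 + 1303.8139 = 3116.3748 m/s = 3.1164 km/s

3.1164 km/s


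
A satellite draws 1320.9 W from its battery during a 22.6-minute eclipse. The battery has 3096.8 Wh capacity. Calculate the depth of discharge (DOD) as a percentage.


E_used = P * t / 60 = 1320.9 * 22.6 / 60 = 497.5390 Wh
DOD = E_used / E_total * 100 = 497.5390 / 3096.8 * 100
DOD = 16.0662 %

16.0662 %


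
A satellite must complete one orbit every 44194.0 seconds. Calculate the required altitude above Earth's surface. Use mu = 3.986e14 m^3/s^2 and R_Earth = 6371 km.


T = 44194.0 s
r = (mu*T^2/(4*pi^2))^(1/3) = (3.986e14 * 44194.0^2 / (4*pi^2))^(1/3)
r = 2.7016851e+07 m = 27016.8509 km
alt = r - R_E = 27016.8509 - 6371 = 20645.8509 km

20645.8509 km


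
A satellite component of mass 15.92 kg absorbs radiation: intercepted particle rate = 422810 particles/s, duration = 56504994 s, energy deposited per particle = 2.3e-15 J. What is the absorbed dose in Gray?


Total energy deposited = rate * time * E_per
  = 422810 * 56504994 * 2.3e-15 = 0.05494902 J
Dose = E_total / mass = 0.05494902 / 15.92
Dose = 0.003451571 Gy

0.0035 Gy


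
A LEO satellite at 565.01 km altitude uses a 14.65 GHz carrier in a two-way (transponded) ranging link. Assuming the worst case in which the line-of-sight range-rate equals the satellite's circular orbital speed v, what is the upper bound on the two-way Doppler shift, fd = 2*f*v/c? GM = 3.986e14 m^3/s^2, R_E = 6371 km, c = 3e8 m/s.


r = 6.93601e+06 m
v = sqrt(mu/r) = 7580.7782 m/s (worst-case radial velocity)
f = 14.65 GHz = 1.465e+10 Hz
fd = 2*f*v/c = 2*1.465e+10*7580.7782/3.0e+08
fd = 740389.3405 Hz

740389.3405 Hz


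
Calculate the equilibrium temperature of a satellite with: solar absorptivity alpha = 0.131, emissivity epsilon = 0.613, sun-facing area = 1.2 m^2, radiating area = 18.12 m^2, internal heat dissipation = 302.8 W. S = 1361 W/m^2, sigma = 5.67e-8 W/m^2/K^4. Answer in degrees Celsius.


Numerator = alpha*S*A_sun + Q_int = 0.131*1361*1.2 + 302.8 = 516.7492 W
Denominator = eps*sigma*A_rad = 0.613*5.67e-8*18.12 = 6.2979865e-07 W/K^4
T^4 = 8.2049906e+08 K^4
T = 169.2464 K = -103.9036 C

-103.9036 degrees Celsius


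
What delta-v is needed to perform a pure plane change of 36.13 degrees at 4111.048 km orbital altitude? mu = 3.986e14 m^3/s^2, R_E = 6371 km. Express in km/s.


r = 10482.0480 km = 1.0482048e+07 m
V = sqrt(mu/r) = 6166.5971 m/s
di = 36.13 deg = 0.6305875 rad
dV = 2*V*sin(di/2) = 2*6166.5971*sin(0.3152937)
dV = 3824.4709 m/s = 3.8245 km/s

3.8245 km/s


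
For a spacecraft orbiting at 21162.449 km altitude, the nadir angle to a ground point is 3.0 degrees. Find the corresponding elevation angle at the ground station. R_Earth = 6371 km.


r = R_E + alt = 27533.4490 km
Law of sines in the satellite / Earth-center / ground-point triangle:
  sin(nadir)/R_E = sin(90 + el)/r  =>  cos(el) = (r/R_E)*sin(nadir)
cos(el) = (27533.4490 / 6371.0000) * sin(3.0 deg) = 0.2261795
el = arccos(0.2261795) = 76.9278 deg
(Earth-central angle = 90 - nadir - el = 10.0722 deg)

76.9278 degrees


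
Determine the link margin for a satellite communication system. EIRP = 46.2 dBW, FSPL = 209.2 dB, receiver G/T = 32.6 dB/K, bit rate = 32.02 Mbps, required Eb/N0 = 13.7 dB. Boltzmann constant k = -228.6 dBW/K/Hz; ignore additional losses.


C/N0 = EIRP - FSPL + G/T - k = 46.2 - 209.2 + 32.6 - (-228.6)
C/N0 = 98.2000 dB-Hz
R_b = 32.02 Mbps = 3.202e+07 bps -> 10*log10(R_b) = 75.0542 dB-Hz
Eb/N0 = C/N0 - 10*log10(R_b) = 98.2000 - 75.0542 = 23.1458 dB
Margin = Eb/N0 - Eb/N0_req = 23.1458 - 13.7 = 9.4458 dB (link closes)

9.4458 dB


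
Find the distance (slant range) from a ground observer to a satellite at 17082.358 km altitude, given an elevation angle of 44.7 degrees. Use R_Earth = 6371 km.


h = 17082.358 km, el = 44.7 deg
d = -R_E*sin(el) + sqrt((R_E*sin(el))^2 + 2*R_E*h + h^2)
d = -6371.0000*sin(0.7801622) + sqrt((6371.0000*0.7033947)^2 + 2*6371.0000*17082.358 + 17082.358^2)
d = 18530.6835 km

18530.6835 km


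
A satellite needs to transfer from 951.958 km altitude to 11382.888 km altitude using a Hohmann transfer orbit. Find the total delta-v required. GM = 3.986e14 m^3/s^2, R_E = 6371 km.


r1 = 7322.9580 km = 7.322958e+06 m
r2 = 17753.8880 km = 1.7753888e+07 m
dv1 = sqrt(mu/r1)*(sqrt(2*r2/(r1+r2)) - 1) = 1401.3388 m/s
dv2 = sqrt(mu/r2)*(1 - sqrt(2*r1/(r1+r2))) = 1117.1663 m/s
total dv = |dv1| + |dv2| = 1401.3388 + 1117.1663 = 2518.5051 m/s = 2.5185 km/s

2.5185 km/s


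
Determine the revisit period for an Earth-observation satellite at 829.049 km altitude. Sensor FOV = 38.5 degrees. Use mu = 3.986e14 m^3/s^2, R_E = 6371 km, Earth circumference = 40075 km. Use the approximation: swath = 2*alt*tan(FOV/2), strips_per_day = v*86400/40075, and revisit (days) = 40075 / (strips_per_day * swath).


swath = 2*829.049*tan(0.3359759) = 579.0337 km
v = sqrt(mu/r) = 7440.4794 m/s = 7.4405 km/s
strips/day = v*86400/40075 = 7.4405*86400/40075 = 16.0414
coverage/day = strips * swath = 16.0414 * 579.0337 = 9288.4876 km
revisit = 40075 / 9288.4876 = 4.3145 days

4.3145 days


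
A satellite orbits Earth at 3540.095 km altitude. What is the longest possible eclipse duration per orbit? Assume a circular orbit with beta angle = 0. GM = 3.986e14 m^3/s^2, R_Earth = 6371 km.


r = 9911.0950 km
T = 163.6600 min
Eclipse fraction = arcsin(R_E/r)/pi = arcsin(6371.0000/9911.0950)/pi
= arcsin(0.6428149)/pi = 0.2222336
Eclipse duration = 0.2222336 * 163.6600 = 36.3707 min

36.3707 minutes


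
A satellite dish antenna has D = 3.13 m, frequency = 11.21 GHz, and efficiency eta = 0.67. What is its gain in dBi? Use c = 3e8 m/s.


lambda = c/f = 3e8 / 1.121e+10 = 0.02676182 m
G = eta*(pi*D/lambda)^2 = 0.67*(pi*3.13/0.02676182)^2
G = 90454.8669 (linear)
G = 10*log10(90454.8669) = 49.5643 dBi

49.5643 dBi


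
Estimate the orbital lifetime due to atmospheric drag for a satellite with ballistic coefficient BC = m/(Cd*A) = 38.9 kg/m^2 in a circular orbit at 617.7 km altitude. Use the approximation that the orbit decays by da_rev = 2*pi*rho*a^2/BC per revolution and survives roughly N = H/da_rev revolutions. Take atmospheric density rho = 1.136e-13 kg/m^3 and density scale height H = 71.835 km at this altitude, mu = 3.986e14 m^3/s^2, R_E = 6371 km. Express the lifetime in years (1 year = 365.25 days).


a = R_E + alt = 6988.7000 km = 6.9887e+06 m
da_rev = 2*pi*rho*a^2/BC = 2*pi*1.136e-13*(6.9887e+06)^2/38.9 = 0.896192685 m per revolution
N = H/da_rev = 71835.0000 m / 0.896192685 m = 80155.7536 revolutions
P = 2*pi*sqrt(a^3/mu) = 5814.4122 s
lifetime = N*P = 80155.7536 * 5814.4122 = 4.6605859e+08 s = 5394.1967 days
years = 5394.1967 / 365.25 = 14.7685 years

14.7685 years


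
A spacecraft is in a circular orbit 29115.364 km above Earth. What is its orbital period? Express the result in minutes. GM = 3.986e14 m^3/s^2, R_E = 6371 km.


r = 35486.3640 km = 3.5486364e+07 m
T = 2*pi*sqrt(r^3/mu) = 2*pi*sqrt(4.468734e+22 / 3.986e14)
T = 66527.8480 s = 1108.7975 min

1108.7975 minutes


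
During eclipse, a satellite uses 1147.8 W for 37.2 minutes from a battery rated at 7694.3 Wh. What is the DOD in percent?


E_used = P * t / 60 = 1147.8 * 37.2 / 60 = 711.6360 Wh
DOD = E_used / E_total * 100 = 711.6360 / 7694.3 * 100
DOD = 9.2489 %

9.2489 %


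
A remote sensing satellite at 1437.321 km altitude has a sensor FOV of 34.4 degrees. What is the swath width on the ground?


FOV = 34.4 deg = 0.6003933 rad
swath = 2 * alt * tan(FOV/2) = 2 * 1437.321 * tan(0.3001966)
swath = 2 * 1437.321 * 0.3095517
swath = 889.8503 km

889.8503 km


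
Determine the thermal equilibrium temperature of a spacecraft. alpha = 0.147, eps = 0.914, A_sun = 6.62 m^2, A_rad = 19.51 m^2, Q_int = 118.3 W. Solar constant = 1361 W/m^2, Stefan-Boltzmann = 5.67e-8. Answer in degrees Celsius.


Numerator = alpha*S*A_sun + Q_int = 0.147*1361*6.62 + 118.3 = 1442.7435 W
Denominator = eps*sigma*A_rad = 0.914*5.67e-8*19.51 = 1.0110823e-06 W/K^4
T^4 = 1.4269298e+09 K^4
T = 194.3572 K = -78.7928 C

-78.7928 degrees Celsius


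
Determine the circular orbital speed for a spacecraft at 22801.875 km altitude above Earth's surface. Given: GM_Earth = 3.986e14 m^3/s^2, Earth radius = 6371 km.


r = R_E + alt = 6371.0 + 22801.875 = 29172.8750 km = 2.9172875e+07 m
v = sqrt(mu/r) = sqrt(3.986e14 / 2.9172875e+07) = 3696.4006 m/s = 3.6964 km/s

3.6964 km/s


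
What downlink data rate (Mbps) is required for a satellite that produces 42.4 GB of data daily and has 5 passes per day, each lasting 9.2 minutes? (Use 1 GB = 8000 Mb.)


total contact time = 5 * 9.2 * 60 = 2760.0000 s
data = 42.4 GB = 339200.0000 Mb
rate = 339200.0000 / 2760.0000 = 122.8986 Mbps

122.8986 Mbps


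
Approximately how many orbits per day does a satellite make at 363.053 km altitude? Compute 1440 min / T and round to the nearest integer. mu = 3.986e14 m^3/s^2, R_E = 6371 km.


r = 6.734053e+06 m
T = 2*pi*sqrt(r^3/mu) = 5499.5356 s = 91.6589 min
revs/day = 1440 / 91.6589 = 15.7104
Rounded: 16 revolutions per day

16 revolutions per day


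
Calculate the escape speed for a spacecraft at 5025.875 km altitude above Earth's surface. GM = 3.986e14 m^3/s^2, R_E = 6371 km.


r = 6371.0 + 5025.875 = 11396.8750 km = 1.1396875e+07 m
v_esc = sqrt(2*mu/r) = sqrt(2*3.986e14 / 1.1396875e+07)
v_esc = 8363.5518 m/s = 8.3636 km/s

8.3636 km/s


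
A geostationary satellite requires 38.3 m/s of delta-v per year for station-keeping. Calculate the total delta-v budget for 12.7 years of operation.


dV = rate * years = 38.3 * 12.7
dV = 486.4100 m/s

486.4100 m/s


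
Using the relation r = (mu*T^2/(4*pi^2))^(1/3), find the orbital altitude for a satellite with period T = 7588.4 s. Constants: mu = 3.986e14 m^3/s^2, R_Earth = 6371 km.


T = 7588.4 s
r = (mu*T^2/(4*pi^2))^(1/3) = (3.986e14 * 7588.4^2 / (4*pi^2))^(1/3)
r = 8.3462745e+06 m = 8346.2745 km
alt = r - R_E = 8346.2745 - 6371 = 1975.2745 km

1975.2745 km


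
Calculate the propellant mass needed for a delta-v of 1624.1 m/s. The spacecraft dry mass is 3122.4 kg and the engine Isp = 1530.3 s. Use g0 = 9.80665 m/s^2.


ve = Isp * g0 = 1530.3 * 9.80665 = 15007.116495 m/s
mass ratio = exp(dv/ve) = exp(1624.1/15007.116495) = 1.11429508
m_prop = m_dry * (mr - 1) = 3122.4 * (1.11429508 - 1)
m_prop = 356.8750 kg

356.8750 kg


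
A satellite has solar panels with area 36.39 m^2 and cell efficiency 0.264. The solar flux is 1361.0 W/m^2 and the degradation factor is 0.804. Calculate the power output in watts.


P = area * eta * S * degradation
P = 36.39 * 0.264 * 1361.0 * 0.804
P = 10512.3583 W

10512.3583 W


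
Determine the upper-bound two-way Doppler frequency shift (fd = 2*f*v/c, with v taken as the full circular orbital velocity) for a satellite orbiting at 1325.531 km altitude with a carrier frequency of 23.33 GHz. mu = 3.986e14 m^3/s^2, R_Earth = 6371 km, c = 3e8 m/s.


r = 7.696531e+06 m
v = sqrt(mu/r) = 7196.4968 m/s (worst-case radial velocity)
f = 23.33 GHz = 2.333e+10 Hz
fd = 2*f*v/c = 2*2.333e+10*7196.4968/3.0e+08
fd = 1.1192951e+06 Hz

1.1193e+06 Hz


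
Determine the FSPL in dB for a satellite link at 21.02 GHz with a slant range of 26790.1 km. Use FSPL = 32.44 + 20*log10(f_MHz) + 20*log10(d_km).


f = 21.02 GHz = 21020.0000 MHz
d = 26790.1 km
FSPL = 32.44 + 20*log10(21020.0000) + 20*log10(26790.1)
FSPL = 32.44 + 86.4527 + 88.5595
FSPL = 207.4521 dB

207.4521 dB


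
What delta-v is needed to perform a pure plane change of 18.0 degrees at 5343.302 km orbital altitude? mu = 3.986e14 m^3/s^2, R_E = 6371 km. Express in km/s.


r = 11714.3020 km = 1.1714302e+07 m
V = sqrt(mu/r) = 5833.2480 m/s
di = 18.0 deg = 0.3141593 rad
dV = 2*V*sin(di/2) = 2*5833.2480*sin(0.1570796)
dV = 1825.0421 m/s = 1.8250 km/s

1.8250 km/s


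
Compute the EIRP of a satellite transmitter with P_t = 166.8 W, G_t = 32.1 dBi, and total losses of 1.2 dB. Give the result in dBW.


Pt = 166.8 W = 22.2220 dBW
EIRP = Pt_dBW + Gt - losses = 22.2220 + 32.1 - 1.2 = 53.1220 dBW

53.1220 dBW


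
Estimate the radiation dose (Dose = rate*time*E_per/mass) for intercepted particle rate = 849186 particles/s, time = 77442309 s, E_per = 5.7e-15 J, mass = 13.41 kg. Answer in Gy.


Total energy deposited = rate * time * E_per
  = 849186 * 77442309 * 5.7e-15 = 0.3748487 J
Dose = E_total / mass = 0.3748487 / 13.41
Dose = 0.02795292 Gy

0.0280 Gy


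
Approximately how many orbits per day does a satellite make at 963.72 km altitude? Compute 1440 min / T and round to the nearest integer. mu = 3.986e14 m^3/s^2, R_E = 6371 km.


r = 7.33472e+06 m
T = 2*pi*sqrt(r^3/mu) = 6251.5330 s = 104.1922 min
revs/day = 1440 / 104.1922 = 13.8206
Rounded: 14 revolutions per day

14 revolutions per day


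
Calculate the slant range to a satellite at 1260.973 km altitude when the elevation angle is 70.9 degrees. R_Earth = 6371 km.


h = 1260.973 km, el = 70.9 deg
d = -R_E*sin(el) + sqrt((R_E*sin(el))^2 + 2*R_E*h + h^2)
d = -6371.0000*sin(1.2374) + sqrt((6371.0000*0.9449489)^2 + 2*6371.0000*1260.973 + 1260.973^2)
d = 1321.4616 km

1321.4616 km


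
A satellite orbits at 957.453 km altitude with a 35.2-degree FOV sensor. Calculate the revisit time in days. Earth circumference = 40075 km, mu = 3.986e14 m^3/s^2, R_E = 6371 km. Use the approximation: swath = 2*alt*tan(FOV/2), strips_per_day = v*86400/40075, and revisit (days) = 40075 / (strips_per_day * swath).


swath = 2*957.453*tan(0.3071779) = 607.4440 km
v = sqrt(mu/r) = 7375.0080 m/s = 7.3750 km/s
strips/day = v*86400/40075 = 7.3750*86400/40075 = 15.9002
coverage/day = strips * swath = 15.9002 * 607.4440 = 9658.4831 km
revisit = 40075 / 9658.4831 = 4.1492 days

4.1492 days


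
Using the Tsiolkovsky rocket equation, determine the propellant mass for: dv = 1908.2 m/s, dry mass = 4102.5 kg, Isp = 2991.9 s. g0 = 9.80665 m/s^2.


ve = Isp * g0 = 2991.9 * 9.80665 = 29340.516135 m/s
mass ratio = exp(dv/ve) = exp(1908.2/29340.516135) = 1.06719781
m_prop = m_dry * (mr - 1) = 4102.5 * (1.06719781 - 1)
m_prop = 275.6790 kg

275.6790 kg


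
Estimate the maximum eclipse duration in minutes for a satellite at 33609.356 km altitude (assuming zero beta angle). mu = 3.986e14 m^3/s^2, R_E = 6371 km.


r = 39980.3560 km
T = 1325.9586 min
Eclipse fraction = arcsin(R_E/r)/pi = arcsin(6371.0000/39980.3560)/pi
= arcsin(0.1593533)/pi = 0.05094088
Eclipse duration = 0.05094088 * 1325.9586 = 67.5455 min

67.5455 minutes


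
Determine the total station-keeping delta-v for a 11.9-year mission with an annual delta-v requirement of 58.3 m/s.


dV = rate * years = 58.3 * 11.9
dV = 693.7700 m/s

693.7700 m/s


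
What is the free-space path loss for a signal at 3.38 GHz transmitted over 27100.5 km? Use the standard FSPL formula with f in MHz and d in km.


f = 3.38 GHz = 3380.0000 MHz
d = 27100.5 km
FSPL = 32.44 + 20*log10(3380.0000) + 20*log10(27100.5)
FSPL = 32.44 + 70.5783 + 88.6595
FSPL = 191.6779 dB

191.6779 dB


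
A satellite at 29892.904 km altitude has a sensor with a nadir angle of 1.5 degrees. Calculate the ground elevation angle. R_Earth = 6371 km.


r = R_E + alt = 36263.9040 km
Law of sines in the satellite / Earth-center / ground-point triangle:
  sin(nadir)/R_E = sin(90 + el)/r  =>  cos(el) = (r/R_E)*sin(nadir)
cos(el) = (36263.9040 / 6371.0000) * sin(1.5 deg) = 0.1489999
el = arccos(0.1489999) = 81.4310 deg
(Earth-central angle = 90 - nadir - el = 7.0690 deg)

81.4310 degrees


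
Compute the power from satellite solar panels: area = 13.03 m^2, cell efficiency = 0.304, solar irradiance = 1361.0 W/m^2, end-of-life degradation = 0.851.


P = area * eta * S * degradation
P = 13.03 * 0.304 * 1361.0 * 0.851
P = 4587.8128 W

4587.8128 W


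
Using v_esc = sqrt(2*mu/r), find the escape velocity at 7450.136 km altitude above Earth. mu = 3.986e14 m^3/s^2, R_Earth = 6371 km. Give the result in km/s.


r = 6371.0 + 7450.136 = 13821.1360 km = 1.3821136e+07 m
v_esc = sqrt(2*mu/r) = sqrt(2*3.986e14 / 1.3821136e+07)
v_esc = 7594.7201 m/s = 7.5947 km/s

7.5947 km/s


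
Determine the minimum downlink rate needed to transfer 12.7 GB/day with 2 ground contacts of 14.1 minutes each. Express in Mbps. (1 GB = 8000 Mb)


total contact time = 2 * 14.1 * 60 = 1692.0000 s
data = 12.7 GB = 101600.0000 Mb
rate = 101600.0000 / 1692.0000 = 60.0473 Mbps

60.0473 Mbps


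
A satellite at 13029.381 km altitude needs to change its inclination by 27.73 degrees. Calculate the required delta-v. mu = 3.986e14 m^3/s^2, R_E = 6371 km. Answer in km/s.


r = 19400.3810 km = 1.9400381e+07 m
V = sqrt(mu/r) = 4532.7683 m/s
di = 27.73 deg = 0.4839798 rad
dV = 2*V*sin(di/2) = 2*4532.7683*sin(0.2419899)
dV = 2172.4200 m/s = 2.1724 km/s

2.1724 km/s


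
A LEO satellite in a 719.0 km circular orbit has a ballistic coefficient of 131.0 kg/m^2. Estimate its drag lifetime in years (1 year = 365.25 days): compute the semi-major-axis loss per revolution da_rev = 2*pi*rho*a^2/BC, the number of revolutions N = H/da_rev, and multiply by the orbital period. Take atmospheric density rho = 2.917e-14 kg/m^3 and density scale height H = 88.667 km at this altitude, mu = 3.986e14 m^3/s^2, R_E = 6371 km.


a = R_E + alt = 7090.0000 km = 7.09e+06 m
da_rev = 2*pi*rho*a^2/BC = 2*pi*2.917e-14*(7.09e+06)^2/131.0 = 0.0703294907 m per revolution
N = H/da_rev = 88667.0000 m / 0.0703294907 m = 1.2607371e+06 revolutions
P = 2*pi*sqrt(a^3/mu) = 5941.2876 s
lifetime = N*P = 1.2607371e+06 * 5941.2876 = 7.4904018e+09 s = 86694.4656 days
years = 86694.4656 / 365.25 = 237.3565 years

237.3565 years


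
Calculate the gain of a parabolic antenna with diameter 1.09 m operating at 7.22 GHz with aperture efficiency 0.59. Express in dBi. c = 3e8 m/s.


lambda = c/f = 3e8 / 7.22e+09 = 0.04155125 m
G = eta*(pi*D/lambda)^2 = 0.59*(pi*1.09/0.04155125)^2
G = 4007.1596 (linear)
G = 10*log10(4007.1596) = 36.0284 dBi

36.0284 dBi


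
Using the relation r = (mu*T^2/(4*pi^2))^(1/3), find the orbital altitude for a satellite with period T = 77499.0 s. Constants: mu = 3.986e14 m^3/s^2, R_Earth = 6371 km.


T = 77499.0 s
r = (mu*T^2/(4*pi^2))^(1/3) = (3.986e14 * 77499.0^2 / (4*pi^2))^(1/3)
r = 3.9287698e+07 m = 39287.6982 km
alt = r - R_E = 39287.6982 - 6371 = 32916.6982 km

32916.6982 km


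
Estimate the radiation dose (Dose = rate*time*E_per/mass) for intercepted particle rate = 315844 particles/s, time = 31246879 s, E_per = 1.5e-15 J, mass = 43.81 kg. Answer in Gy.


Total energy deposited = rate * time * E_per
  = 315844 * 31246879 * 1.5e-15 = 0.01480371 J
Dose = E_total / mass = 0.01480371 / 43.81
Dose = 3.3790707e-04 Gy

3.3791e-04 Gy


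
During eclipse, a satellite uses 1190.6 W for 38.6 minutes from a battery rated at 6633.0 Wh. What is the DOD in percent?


E_used = P * t / 60 = 1190.6 * 38.6 / 60 = 765.9527 Wh
DOD = E_used / E_total * 100 = 765.9527 / 6633.0 * 100
DOD = 11.5476 %

11.5476 %


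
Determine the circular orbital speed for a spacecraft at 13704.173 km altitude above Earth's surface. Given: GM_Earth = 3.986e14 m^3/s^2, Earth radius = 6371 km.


r = R_E + alt = 6371.0 + 13704.173 = 20075.1730 km = 2.0075173e+07 m
v = sqrt(mu/r) = sqrt(3.986e14 / 2.0075173e+07) = 4455.9366 m/s = 4.4559 km/s

4.4559 km/s


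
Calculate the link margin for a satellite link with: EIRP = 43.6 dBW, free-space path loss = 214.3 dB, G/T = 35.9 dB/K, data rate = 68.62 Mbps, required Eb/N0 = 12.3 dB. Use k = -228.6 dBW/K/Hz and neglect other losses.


C/N0 = EIRP - FSPL + G/T - k = 43.6 - 214.3 + 35.9 - (-228.6)
C/N0 = 93.8000 dB-Hz
R_b = 68.62 Mbps = 6.862e+07 bps -> 10*log10(R_b) = 78.3645 dB-Hz
Eb/N0 = C/N0 - 10*log10(R_b) = 93.8000 - 78.3645 = 15.4355 dB
Margin = Eb/N0 - Eb/N0_req = 15.4355 - 12.3 = 3.1355 dB (link closes)

3.1355 dB


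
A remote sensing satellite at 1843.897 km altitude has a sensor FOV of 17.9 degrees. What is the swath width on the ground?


FOV = 17.9 deg = 0.3124139 rad
swath = 2 * alt * tan(FOV/2) = 2 * 1843.897 * tan(0.156207)
swath = 2 * 1843.897 * 0.15749
swath = 580.7907 km

580.7907 km


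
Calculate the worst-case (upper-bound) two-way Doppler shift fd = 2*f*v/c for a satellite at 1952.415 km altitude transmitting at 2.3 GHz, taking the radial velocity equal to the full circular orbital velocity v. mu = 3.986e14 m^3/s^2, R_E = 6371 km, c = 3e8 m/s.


r = 8.323415e+06 m
v = sqrt(mu/r) = 6920.1877 m/s (worst-case radial velocity)
f = 2.3 GHz = 2.3e+09 Hz
fd = 2*f*v/c = 2*2.3e+09*6920.1877/3.0e+08
fd = 106109.5444 Hz

106109.5444 Hz


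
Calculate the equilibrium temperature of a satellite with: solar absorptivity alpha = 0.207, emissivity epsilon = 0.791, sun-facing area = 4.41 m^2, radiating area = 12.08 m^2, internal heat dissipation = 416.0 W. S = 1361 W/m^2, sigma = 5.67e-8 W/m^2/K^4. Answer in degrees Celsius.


Numerator = alpha*S*A_sun + Q_int = 0.207*1361*4.41 + 416.0 = 1658.4161 W
Denominator = eps*sigma*A_rad = 0.791*5.67e-8*12.08 = 5.4178438e-07 W/K^4
T^4 = 3.061026e+09 K^4
T = 235.2159 K = -37.9341 C

-37.9341 degrees Celsius


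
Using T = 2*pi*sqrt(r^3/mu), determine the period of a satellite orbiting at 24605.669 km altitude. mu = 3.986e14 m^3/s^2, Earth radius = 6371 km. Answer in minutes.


r = 30976.6690 km = 3.0976669e+07 m
T = 2*pi*sqrt(r^3/mu) = 2*pi*sqrt(2.9723787e+22 / 3.986e14)
T = 54257.9391 s = 904.2990 min

904.2990 minutes


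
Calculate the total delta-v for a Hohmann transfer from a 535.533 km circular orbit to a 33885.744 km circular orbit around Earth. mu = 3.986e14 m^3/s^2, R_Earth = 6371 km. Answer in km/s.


r1 = 6906.5330 km = 6.906533e+06 m
r2 = 40256.7440 km = 4.0256744e+07 m
dv1 = sqrt(mu/r1)*(sqrt(2*r2/(r1+r2)) - 1) = 2328.9854 m/s
dv2 = sqrt(mu/r2)*(1 - sqrt(2*r1/(r1+r2))) = 1443.7437 m/s
total dv = |dv1| + |dv2| = 2328.9854 + 1443.7437 = 3772.7292 m/s = 3.7727 km/s

3.7727 km/s


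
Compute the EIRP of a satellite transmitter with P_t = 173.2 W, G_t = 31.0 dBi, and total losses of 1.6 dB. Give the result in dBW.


Pt = 173.2 W = 22.3855 dBW
EIRP = Pt_dBW + Gt - losses = 22.3855 + 31.0 - 1.6 = 51.7855 dBW

51.7855 dBW


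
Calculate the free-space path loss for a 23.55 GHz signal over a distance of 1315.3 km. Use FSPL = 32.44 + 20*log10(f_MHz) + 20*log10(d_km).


f = 23.55 GHz = 23550.0000 MHz
d = 1315.3 km
FSPL = 32.44 + 20*log10(23550.0000) + 20*log10(1315.3)
FSPL = 32.44 + 87.4398 + 62.3805
FSPL = 182.2603 dB

182.2603 dB


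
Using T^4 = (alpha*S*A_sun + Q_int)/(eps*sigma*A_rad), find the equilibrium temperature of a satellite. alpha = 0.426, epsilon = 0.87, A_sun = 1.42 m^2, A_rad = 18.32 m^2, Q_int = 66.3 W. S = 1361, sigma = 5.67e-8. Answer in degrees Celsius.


Numerator = alpha*S*A_sun + Q_int = 0.426*1361*1.42 + 66.3 = 889.5961 W
Denominator = eps*sigma*A_rad = 0.87*5.67e-8*18.32 = 9.0370728e-07 W/K^4
T^4 = 9.8438525e+08 K^4
T = 177.1297 K = -96.0203 C

-96.0203 degrees Celsius


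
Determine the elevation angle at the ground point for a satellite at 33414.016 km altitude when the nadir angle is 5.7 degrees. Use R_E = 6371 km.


r = R_E + alt = 39785.0160 km
Law of sines in the satellite / Earth-center / ground-point triangle:
  sin(nadir)/R_E = sin(90 + el)/r  =>  cos(el) = (r/R_E)*sin(nadir)
cos(el) = (39785.0160 / 6371.0000) * sin(5.7 deg) = 0.6202225
el = arccos(0.6202225) = 51.6676 deg
(Earth-central angle = 90 - nadir - el = 32.6324 deg)

51.6676 degrees


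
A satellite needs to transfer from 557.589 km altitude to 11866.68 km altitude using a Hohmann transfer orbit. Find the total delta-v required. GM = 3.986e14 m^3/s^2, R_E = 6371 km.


r1 = 6928.5890 km = 6.928589e+06 m
r2 = 18237.6800 km = 1.823768e+07 m
dv1 = sqrt(mu/r1)*(sqrt(2*r2/(r1+r2)) - 1) = 1546.5474 m/s
dv2 = sqrt(mu/r2)*(1 - sqrt(2*r1/(r1+r2))) = 1205.9639 m/s
total dv = |dv1| + |dv2| = 1546.5474 + 1205.9639 = 2752.5114 m/s = 2.7525 km/s

2.7525 km/s


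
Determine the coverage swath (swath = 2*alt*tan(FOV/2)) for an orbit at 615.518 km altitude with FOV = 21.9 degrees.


FOV = 21.9 deg = 0.3822271 rad
swath = 2 * alt * tan(FOV/2) = 2 * 615.518 * tan(0.1911136)
swath = 2 * 615.518 * 0.1934748
swath = 238.1745 km

238.1745 km


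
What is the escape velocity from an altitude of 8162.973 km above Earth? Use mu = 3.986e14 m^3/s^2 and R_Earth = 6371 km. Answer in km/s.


r = 6371.0 + 8162.973 = 14533.9730 km = 1.4533973e+07 m
v_esc = sqrt(2*mu/r) = sqrt(2*3.986e14 / 1.4533973e+07)
v_esc = 7406.1324 m/s = 7.4061 km/s

7.4061 km/s


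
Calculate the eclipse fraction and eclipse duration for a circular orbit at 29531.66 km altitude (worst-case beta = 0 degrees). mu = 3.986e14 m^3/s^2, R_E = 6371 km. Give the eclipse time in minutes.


r = 35902.6600 km
T = 1128.3658 min
Eclipse fraction = arcsin(R_E/r)/pi = arcsin(6371.0000/35902.6600)/pi
= arcsin(0.177452)/pi = 0.05678546
Eclipse duration = 0.05678546 * 1128.3658 = 64.0748 min

64.0748 minutes


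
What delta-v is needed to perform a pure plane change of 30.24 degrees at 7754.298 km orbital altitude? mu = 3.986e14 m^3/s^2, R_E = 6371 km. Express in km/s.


r = 14125.2980 km = 1.4125298e+07 m
V = sqrt(mu/r) = 5312.1440 m/s
di = 30.24 deg = 0.5277876 rad
dV = 2*V*sin(di/2) = 2*5312.1440*sin(0.2638938)
dV = 2771.2553 m/s = 2.7713 km/s

2.7713 km/s


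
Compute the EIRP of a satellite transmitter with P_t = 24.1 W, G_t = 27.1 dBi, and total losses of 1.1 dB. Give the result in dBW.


Pt = 24.1 W = 13.8202 dBW
EIRP = Pt_dBW + Gt - losses = 13.8202 + 27.1 - 1.1 = 39.8202 dBW

39.8202 dBW


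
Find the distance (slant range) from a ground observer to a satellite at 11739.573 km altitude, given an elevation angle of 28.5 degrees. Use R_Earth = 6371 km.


h = 11739.573 km, el = 28.5 deg
d = -R_E*sin(el) + sqrt((R_E*sin(el))^2 + 2*R_E*h + h^2)
d = -6371.0000*sin(0.4974188) + sqrt((6371.0000*0.4771588)^2 + 2*6371.0000*11739.573 + 11739.573^2)
d = 14183.3976 km

14183.3976 km


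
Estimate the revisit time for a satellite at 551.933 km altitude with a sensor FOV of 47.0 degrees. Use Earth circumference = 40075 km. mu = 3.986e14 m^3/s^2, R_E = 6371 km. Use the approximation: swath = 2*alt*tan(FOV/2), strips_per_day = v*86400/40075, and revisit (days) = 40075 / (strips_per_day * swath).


swath = 2*551.933*tan(0.4101524) = 479.9746 km
v = sqrt(mu/r) = 7587.9347 m/s = 7.5879 km/s
strips/day = v*86400/40075 = 7.5879*86400/40075 = 16.3593
coverage/day = strips * swath = 16.3593 * 479.9746 = 7852.0318 km
revisit = 40075 / 7852.0318 = 5.1038 days

5.1038 days
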